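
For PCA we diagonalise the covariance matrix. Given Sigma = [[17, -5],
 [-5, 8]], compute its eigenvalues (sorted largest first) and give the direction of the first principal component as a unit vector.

Step 1 — characteristic polynomial of 2×2 Sigma:
  det(Sigma - λI) = λ² - trace · λ + det = 0.
  trace = 17 + 8 = 25, det = 17·8 - (-5)² = 111.
Step 2 — discriminant:
  Δ = trace² - 4·det = 625 - 444 = 181.
Step 3 — eigenvalues:
  λ = (trace ± √Δ)/2 = (25 ± 13.4536)/2,
  λ_1 = 19.2268,  λ_2 = 5.7732.

Step 4 — unit eigenvector for λ_1: solve (Sigma - λ_1 I)v = 0. First row:
  (17 - 19.2268)·v_x + (-5)·v_y = 0, i.e. (-2.2268)·v_x + (-5)·v_y = 0,
  so v ∝ (b, λ_1 - a) = (-5, 2.2268); multiply by -1 so the first entry is positive: u = (5, -2.2268).
  ||u|| = √((5)² + (-2.2268)²) = √(29.9587) ≈ 5.4735,
  v_1 = u/||u|| ≈ (0.9135, -0.4068) (||v_1|| = 1).

λ_1 = 19.2268,  λ_2 = 5.7732;  v_1 ≈ (0.9135, -0.4068)


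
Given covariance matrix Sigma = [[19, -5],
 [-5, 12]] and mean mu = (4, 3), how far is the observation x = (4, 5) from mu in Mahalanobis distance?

Step 1 — centre the observation: (x - mu) = (0, 2).

Step 2 — invert Sigma. det(Sigma) = 19·12 - (-5)² = 203.
  Sigma^{-1} = (1/det) · [[d, -b], [-b, a]] = [[0.0591, 0.0246],
 [0.0246, 0.0936]].

Step 3 — form the quadratic (x - mu)^T · Sigma^{-1} · (x - mu):
  Sigma^{-1} · (x - mu) = (0.0493, 0.1872).
  (x - mu)^T · [Sigma^{-1} · (x - mu)] = (0)·(0.0493) + (2)·(0.1872) = 0.3744.

Step 4 — take square root: d = √(0.3744) ≈ 0.6119.

d(x, mu) = √(0.3744) ≈ 0.6119


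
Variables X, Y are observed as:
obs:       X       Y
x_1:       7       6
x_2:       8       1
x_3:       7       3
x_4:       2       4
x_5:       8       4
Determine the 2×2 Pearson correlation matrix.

Step 1 — column means:
  mean(X) = (7 + 8 + 7 + 2 + 8) / 5 = 32/5 = 6.4
  mean(Y) = (6 + 1 + 3 + 4 + 4) / 5 = 18/5 = 3.6

Step 2 — sample variances and covariances s[i,j] = (1/(n-1)) · Σ_k (x_{k,i} - mean_i) · (x_{k,j} - mean_j), with n-1 = 4:
  s[X,X] = ((0.6)·(0.6) + (1.6)·(1.6) + (0.6)·(0.6) + (-4.4)·(-4.4) + (1.6)·(1.6)) / 4 = 25.2/4 = 6.3
  s[X,Y] = ((0.6)·(2.4) + (1.6)·(-2.6) + (0.6)·(-0.6) + (-4.4)·(0.4) + (1.6)·(0.4)) / 4 = -4.2/4 = -1.05
  s[Y,Y] = ((2.4)·(2.4) + (-2.6)·(-2.6) + (-0.6)·(-0.6) + (0.4)·(0.4) + (0.4)·(0.4)) / 4 = 13.2/4 = 3.3
  Sample standard deviations s_i = √(s[i,i]):
  s(X) = √(6.3) = 2.51
  s(Y) = √(3.3) = 1.8166

Step 3 — r_{ij} = s_{ij} / (s_i · s_j):
  r[X,X] = 1 (diagonal).
  r[X,Y] = -1.05 / (2.51 · 1.8166) = -1.05 / 4.5596 = -0.2303
  r[Y,Y] = 1 (diagonal).

R is symmetric with unit diagonal. Assembling:

R = [[1, -0.2303],
 [-0.2303, 1]]


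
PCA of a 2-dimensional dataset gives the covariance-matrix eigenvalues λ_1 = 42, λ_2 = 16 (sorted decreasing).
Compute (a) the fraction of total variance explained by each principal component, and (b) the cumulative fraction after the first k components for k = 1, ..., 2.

Step 1 — total variance = trace(Sigma) = Σ λ_i = 42 + 16 = 58.

Step 2 — fraction explained by component i = λ_i / Σ λ:
  PC1: 42/58 = 0.7241
  PC2: 16/58 = 0.2759

Step 3 — cumulative fraction after k components = (λ_1 + ... + λ_k) / Σ λ:
  k = 1: 42/58 = 0.7241
  k = 2: (42 + 16)/58 = 58/58 = 1

Summary (fraction, with percent):

explained: PC1 0.7241 (72.41%), PC2 0.2759 (27.59%);  cumulative: 0.7241, 1


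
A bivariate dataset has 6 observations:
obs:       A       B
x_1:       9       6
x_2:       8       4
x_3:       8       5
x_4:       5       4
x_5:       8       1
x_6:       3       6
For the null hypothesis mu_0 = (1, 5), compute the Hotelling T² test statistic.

Step 1 — sample mean vector:
  mean(A) = (9 + 8 + 8 + 5 + 8 + 3) / 6 = 41/6 = 6.8333
  mean(B) = (6 + 4 + 5 + 4 + 1 + 6) / 6 = 26/6 = 4.3333
  x̄ = (6.8333, 4.3333),  deviation x̄ - mu_0 = (6.8333, 4.3333) - (1, 5) = (5.8333, -0.6667).

Step 2 — sample covariance matrix, S[i,j] = (1/(n-1)) · Σ_k (x_{k,i} - mean_i) · (x_{k,j} - mean_j), divisor n-1 = 5:
  S[A,A] = ((2.1667)·(2.1667) + (1.1667)·(1.1667) + (1.1667)·(1.1667) + (-1.8333)·(-1.8333) + (1.1667)·(1.1667) + (-3.8333)·(-3.8333)) / 5 = 26.8333/5 = 5.3667
  S[A,B] = ((2.1667)·(1.6667) + (1.1667)·(-0.3333) + (1.1667)·(0.6667) + (-1.8333)·(-0.3333) + (1.1667)·(-3.3333) + (-3.8333)·(1.6667)) / 5 = -5.6667/5 = -1.1333
  S[B,B] = ((1.6667)·(1.6667) + (-0.3333)·(-0.3333) + (0.6667)·(0.6667) + (-0.3333)·(-0.3333) + (-3.3333)·(-3.3333) + (1.6667)·(1.6667)) / 5 = 17.3333/5 = 3.4667
  S = [[5.3667, -1.1333],
 [-1.1333, 3.4667]].

Step 3 — invert S. det(S) = 5.3667·3.4667 - (-1.1333)² = 17.32.
  S^{-1} = (1/det) · [[d, -b], [-b, a]] = [[0.2002, 0.0654],
 [0.0654, 0.3099]].

Step 4 — quadratic form (x̄ - mu_0)^T · S^{-1} · (x̄ - mu_0):
  S^{-1} · (x̄ - mu_0) = (1.1239, 0.1751),
  (x̄ - mu_0)^T · [...] = (5.8333)·(1.1239) + (-0.6667)·(0.1751) = 6.4396.

Step 5 — scale by n: T² = 6 · 6.4396 = 38.6374.

T² ≈ 38.6374


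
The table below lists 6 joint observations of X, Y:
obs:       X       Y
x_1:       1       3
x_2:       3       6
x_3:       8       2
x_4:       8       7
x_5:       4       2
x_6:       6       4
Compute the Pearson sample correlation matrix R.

Step 1 — column means:
  mean(X) = (1 + 3 + 8 + 8 + 4 + 6) / 6 = 30/6 = 5
  mean(Y) = (3 + 6 + 2 + 7 + 2 + 4) / 6 = 24/6 = 4

Step 2 — sample variances and covariances s[i,j] = (1/(n-1)) · Σ_k (x_{k,i} - mean_i) · (x_{k,j} - mean_j), with n-1 = 5:
  s[X,X] = ((-4)·(-4) + (-2)·(-2) + (3)·(3) + (3)·(3) + (-1)·(-1) + (1)·(1)) / 5 = 40/5 = 8
  s[X,Y] = ((-4)·(-1) + (-2)·(2) + (3)·(-2) + (3)·(3) + (-1)·(-2) + (1)·(0)) / 5 = 5/5 = 1
  s[Y,Y] = ((-1)·(-1) + (2)·(2) + (-2)·(-2) + (3)·(3) + (-2)·(-2) + (0)·(0)) / 5 = 22/5 = 4.4
  Sample standard deviations s_i = √(s[i,i]):
  s(X) = √(8) = 2.8284
  s(Y) = √(4.4) = 2.0976

Step 3 — r_{ij} = s_{ij} / (s_i · s_j):
  r[X,X] = 1 (diagonal).
  r[X,Y] = 1 / (2.8284 · 2.0976) = 1 / 5.933 = 0.1685
  r[Y,Y] = 1 (diagonal).

R is symmetric with unit diagonal. Assembling:

R = [[1, 0.1685],
 [0.1685, 1]]


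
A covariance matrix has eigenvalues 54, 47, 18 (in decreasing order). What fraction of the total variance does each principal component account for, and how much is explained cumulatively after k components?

Step 1 — total variance = trace(Sigma) = Σ λ_i = 54 + 47 + 18 = 119.

Step 2 — fraction explained by component i = λ_i / Σ λ:
  PC1: 54/119 = 0.4538
  PC2: 47/119 = 0.395
  PC3: 18/119 = 0.1513

Step 3 — cumulative fraction after k components = (λ_1 + ... + λ_k) / Σ λ:
  k = 1: 54/119 = 0.4538
  k = 2: (54 + 47)/119 = 101/119 = 0.8487
  k = 3: (54 + 47 + 18)/119 = 119/119 = 1

Summary (fraction, with percent):

explained: PC1 0.4538 (45.38%), PC2 0.395 (39.5%), PC3 0.1513 (15.13%);  cumulative: 0.4538, 0.8487, 1


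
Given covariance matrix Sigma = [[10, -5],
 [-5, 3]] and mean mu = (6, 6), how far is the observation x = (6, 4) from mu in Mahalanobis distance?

Step 1 — centre the observation: (x - mu) = (0, -2).

Step 2 — invert Sigma. det(Sigma) = 10·3 - (-5)² = 5.
  Sigma^{-1} = (1/det) · [[d, -b], [-b, a]] = [[0.6, 1],
 [1, 2]].

Step 3 — form the quadratic (x - mu)^T · Sigma^{-1} · (x - mu):
  Sigma^{-1} · (x - mu) = (-2, -4).
  (x - mu)^T · [Sigma^{-1} · (x - mu)] = (0)·(-2) + (-2)·(-4) = 8.

Step 4 — take square root: d = √(8) ≈ 2.8284.

d(x, mu) = √(8) ≈ 2.8284


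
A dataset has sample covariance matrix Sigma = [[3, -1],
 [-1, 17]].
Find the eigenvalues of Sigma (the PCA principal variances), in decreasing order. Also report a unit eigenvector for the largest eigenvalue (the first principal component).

Step 1 — characteristic polynomial of 2×2 Sigma:
  det(Sigma - λI) = λ² - trace · λ + det = 0.
  trace = 3 + 17 = 20, det = 3·17 - (-1)² = 50.
Step 2 — discriminant:
  Δ = trace² - 4·det = 400 - 200 = 200.
Step 3 — eigenvalues:
  λ = (trace ± √Δ)/2 = (20 ± 14.1421)/2,
  λ_1 = 17.0711,  λ_2 = 2.9289.

Step 4 — unit eigenvector for λ_1: solve (Sigma - λ_1 I)v = 0. First row:
  (3 - 17.0711)·v_x + (-1)·v_y = 0, i.e. (-14.0711)·v_x + (-1)·v_y = 0,
  so v ∝ (b, λ_1 - a) = (-1, 14.0711); multiply by -1 so the first entry is positive: u = (1, -14.0711).
  ||u|| = √((1)² + (-14.0711)²) = √(198.9949) ≈ 14.1066,
  v_1 = u/||u|| ≈ (0.0709, -0.9975) (||v_1|| = 1).

λ_1 = 17.0711,  λ_2 = 2.9289;  v_1 ≈ (0.0709, -0.9975)


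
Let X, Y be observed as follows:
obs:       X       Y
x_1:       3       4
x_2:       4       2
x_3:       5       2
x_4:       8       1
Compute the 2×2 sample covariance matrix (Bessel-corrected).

Step 1 — column means:
  mean(X) = (3 + 4 + 5 + 8) / 4 = 20/4 = 5
  mean(Y) = (4 + 2 + 2 + 1) / 4 = 9/4 = 2.25

Step 2 — sample covariance S[i,j] = (1/(n-1)) · Σ_k (x_{k,i} - mean_i) · (x_{k,j} - mean_j), with n-1 = 3.
  S[X,X] = ((-2)·(-2) + (-1)·(-1) + (0)·(0) + (3)·(3)) / 3 = 14/3 = 4.6667
  S[X,Y] = ((-2)·(1.75) + (-1)·(-0.25) + (0)·(-0.25) + (3)·(-1.25)) / 3 = -7/3 = -2.3333
  S[Y,Y] = ((1.75)·(1.75) + (-0.25)·(-0.25) + (-0.25)·(-0.25) + (-1.25)·(-1.25)) / 3 = 4.75/3 = 1.5833

S is symmetric (S[j,i] = S[i,j]). Assembling:

S = [[4.6667, -2.3333],
 [-2.3333, 1.5833]]


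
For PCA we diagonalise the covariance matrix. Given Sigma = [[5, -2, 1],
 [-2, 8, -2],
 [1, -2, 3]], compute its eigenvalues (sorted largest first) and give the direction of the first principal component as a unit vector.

Step 1 — characteristic polynomial p(λ) = det(λI - Sigma) = λ³ - tr·λ² + c_1·λ - det, where tr = trace, c_1 = sum of the principal 2×2 minors, det = det(Sigma):
  tr = 5 + 8 + 3 = 16,
  c_1 = (5·8 - (-2)²) + (5·3 - (1)²) + (8·3 - (-2)²) = 36 + 14 + 20 = 70,
  det = 5·(8·3 - (-2)²) - (-2)·((-2)·3 - (-2)·(1)) + (1)·((-2)·(-2) - 8·(1)) = 5·(20) - (-2)·(-4) + (1)·(-4) = 88.
  So p(λ) = λ³ - 16λ² + 70λ - 88.
Step 2 — look for an integer root (rational root theorem: any rational root is an integer divisor of 88). Testing λ = 4:
  p(4) = 64 - 256 + 280 - 88 = 0  ✓
  Dividing out (λ - 4): p(λ) = (λ - 4)(λ² - 12λ + 22).
Step 3 — remaining eigenvalues from the quadratic λ² - 12λ + 22 = 0:
  Δ = 12² - 4·22 = 144 - 88 = 56,  λ = (12 ± √56)/2 = (12 ± 7.4833)/2 ≈ 9.7417 or 2.2583.
  Sorted: λ_1 = 9.7417,  λ_2 = 4,  λ_3 = 2.2583  (check: sum = 16 = tr ✓).

Step 4 — unit eigenvector for λ_1 ≈ 9.7417: v spans the null space of (Sigma - λ_1 I), whose rows are
  r_1 = (-4.7417, -2, 1),  r_2 = (-2, -1.7417, -2),  r_3 = (1, -2, -6.7417).
  v is orthogonal to every row, so take v ∝ r_1 × r_2 = ((-2)·(-2) - (1)·(-1.7417), (1)·(-2) - (-4.7417)·(-2), (-4.7417)·(-1.7417) - (-2)·(-2)) ≈ (5.7417, -11.4833, 4.2583).
  Let u = (5.7417, -11.4833, 4.2583).
  ||u|| = √((5.7417)² + (-11.4833)² + (4.2583)²) = √(182.9666) ≈ 13.5265,  v_1 = u/||u|| ≈ (0.4245, -0.8489, 0.3148) (||v_1|| = 1).

λ_1 = 9.7417,  λ_2 = 4,  λ_3 = 2.2583;  v_1 ≈ (0.4245, -0.8489, 0.3148)


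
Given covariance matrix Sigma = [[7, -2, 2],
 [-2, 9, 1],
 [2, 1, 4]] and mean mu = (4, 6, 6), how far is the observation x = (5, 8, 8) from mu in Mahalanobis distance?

Step 1 — centre the observation: (x - mu) = (1, 2, 2).

Step 2 — invert Sigma (cofactor / det for 3×3, or solve directly):
  Sigma^{-1} = [[0.1892, 0.0541, -0.1081],
 [0.0541, 0.1297, -0.0595],
 [-0.1081, -0.0595, 0.3189]].

Step 3 — form the quadratic (x - mu)^T · Sigma^{-1} · (x - mu):
  Sigma^{-1} · (x - mu) = (0.0811, 0.1946, 0.4108).
  (x - mu)^T · [Sigma^{-1} · (x - mu)] = (1)·(0.0811) + (2)·(0.1946) + (2)·(0.4108) = 1.2919.

Step 4 — take square root: d = √(1.2919) ≈ 1.1366.

d(x, mu) = √(1.2919) ≈ 1.1366


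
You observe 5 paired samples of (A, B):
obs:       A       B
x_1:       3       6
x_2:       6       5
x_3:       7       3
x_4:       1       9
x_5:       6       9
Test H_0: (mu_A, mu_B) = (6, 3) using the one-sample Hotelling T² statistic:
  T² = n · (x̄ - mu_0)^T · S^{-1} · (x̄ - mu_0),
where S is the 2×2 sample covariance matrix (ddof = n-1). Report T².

Step 1 — sample mean vector:
  mean(A) = (3 + 6 + 7 + 1 + 6) / 5 = 23/5 = 4.6
  mean(B) = (6 + 5 + 3 + 9 + 9) / 5 = 32/5 = 6.4
  x̄ = (4.6, 6.4),  deviation x̄ - mu_0 = (4.6, 6.4) - (6, 3) = (-1.4, 3.4).

Step 2 — sample covariance matrix, S[i,j] = (1/(n-1)) · Σ_k (x_{k,i} - mean_i) · (x_{k,j} - mean_j), divisor n-1 = 4:
  S[A,A] = ((-1.6)·(-1.6) + (1.4)·(1.4) + (2.4)·(2.4) + (-3.6)·(-3.6) + (1.4)·(1.4)) / 4 = 25.2/4 = 6.3
  S[A,B] = ((-1.6)·(-0.4) + (1.4)·(-1.4) + (2.4)·(-3.4) + (-3.6)·(2.6) + (1.4)·(2.6)) / 4 = -15.2/4 = -3.8
  S[B,B] = ((-0.4)·(-0.4) + (-1.4)·(-1.4) + (-3.4)·(-3.4) + (2.6)·(2.6) + (2.6)·(2.6)) / 4 = 27.2/4 = 6.8
  S = [[6.3, -3.8],
 [-3.8, 6.8]].

Step 3 — invert S. det(S) = 6.3·6.8 - (-3.8)² = 28.4.
  S^{-1} = (1/det) · [[d, -b], [-b, a]] = [[0.2394, 0.1338],
 [0.1338, 0.2218]].

Step 4 — quadratic form (x̄ - mu_0)^T · S^{-1} · (x̄ - mu_0):
  S^{-1} · (x̄ - mu_0) = (0.1197, 0.5669),
  (x̄ - mu_0)^T · [...] = (-1.4)·(0.1197) + (3.4)·(0.5669) = 1.7599.

Step 5 — scale by n: T² = 5 · 1.7599 = 8.7993.

T² ≈ 8.7993


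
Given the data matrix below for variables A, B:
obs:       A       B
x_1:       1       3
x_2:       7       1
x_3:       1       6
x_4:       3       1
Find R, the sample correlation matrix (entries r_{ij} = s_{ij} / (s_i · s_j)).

Step 1 — column means:
  mean(A) = (1 + 7 + 1 + 3) / 4 = 12/4 = 3
  mean(B) = (3 + 1 + 6 + 1) / 4 = 11/4 = 2.75

Step 2 — sample variances and covariances s[i,j] = (1/(n-1)) · Σ_k (x_{k,i} - mean_i) · (x_{k,j} - mean_j), with n-1 = 3:
  s[A,A] = ((-2)·(-2) + (4)·(4) + (-2)·(-2) + (0)·(0)) / 3 = 24/3 = 8
  s[A,B] = ((-2)·(0.25) + (4)·(-1.75) + (-2)·(3.25) + (0)·(-1.75)) / 3 = -14/3 = -4.6667
  s[B,B] = ((0.25)·(0.25) + (-1.75)·(-1.75) + (3.25)·(3.25) + (-1.75)·(-1.75)) / 3 = 16.75/3 = 5.5833
  Sample standard deviations s_i = √(s[i,i]):
  s(A) = √(8) = 2.8284
  s(B) = √(5.5833) = 2.3629

Step 3 — r_{ij} = s_{ij} / (s_i · s_j):
  r[A,A] = 1 (diagonal).
  r[A,B] = -4.6667 / (2.8284 · 2.3629) = -4.6667 / 6.6833 = -0.6983
  r[B,B] = 1 (diagonal).

R is symmetric with unit diagonal. Assembling:

R = [[1, -0.6983],
 [-0.6983, 1]]


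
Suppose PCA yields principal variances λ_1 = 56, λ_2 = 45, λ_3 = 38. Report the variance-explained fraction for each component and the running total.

Step 1 — total variance = trace(Sigma) = Σ λ_i = 56 + 45 + 38 = 139.

Step 2 — fraction explained by component i = λ_i / Σ λ:
  PC1: 56/139 = 0.4029
  PC2: 45/139 = 0.3237
  PC3: 38/139 = 0.2734

Step 3 — cumulative fraction after k components = (λ_1 + ... + λ_k) / Σ λ:
  k = 1: 56/139 = 0.4029
  k = 2: (56 + 45)/139 = 101/139 = 0.7266
  k = 3: (56 + 45 + 38)/139 = 139/139 = 1

Summary (fraction, with percent):

explained: PC1 0.4029 (40.29%), PC2 0.3237 (32.37%), PC3 0.2734 (27.34%);  cumulative: 0.4029, 0.7266, 1


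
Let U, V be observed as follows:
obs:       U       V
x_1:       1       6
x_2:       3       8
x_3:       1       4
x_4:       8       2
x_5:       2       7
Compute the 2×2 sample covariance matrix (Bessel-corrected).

Step 1 — column means:
  mean(U) = (1 + 3 + 1 + 8 + 2) / 5 = 15/5 = 3
  mean(V) = (6 + 8 + 4 + 2 + 7) / 5 = 27/5 = 5.4

Step 2 — sample covariance S[i,j] = (1/(n-1)) · Σ_k (x_{k,i} - mean_i) · (x_{k,j} - mean_j), with n-1 = 4.
  S[U,U] = ((-2)·(-2) + (0)·(0) + (-2)·(-2) + (5)·(5) + (-1)·(-1)) / 4 = 34/4 = 8.5
  S[U,V] = ((-2)·(0.6) + (0)·(2.6) + (-2)·(-1.4) + (5)·(-3.4) + (-1)·(1.6)) / 4 = -17/4 = -4.25
  S[V,V] = ((0.6)·(0.6) + (2.6)·(2.6) + (-1.4)·(-1.4) + (-3.4)·(-3.4) + (1.6)·(1.6)) / 4 = 23.2/4 = 5.8

S is symmetric (S[j,i] = S[i,j]). Assembling:

S = [[8.5, -4.25],
 [-4.25, 5.8]]


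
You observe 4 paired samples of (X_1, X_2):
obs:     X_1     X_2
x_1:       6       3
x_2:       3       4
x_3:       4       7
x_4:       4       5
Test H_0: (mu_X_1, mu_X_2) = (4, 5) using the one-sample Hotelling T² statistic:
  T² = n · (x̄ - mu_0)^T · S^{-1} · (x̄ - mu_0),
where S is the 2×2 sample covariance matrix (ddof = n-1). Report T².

Step 1 — sample mean vector:
  mean(X_1) = (6 + 3 + 4 + 4) / 4 = 17/4 = 4.25
  mean(X_2) = (3 + 4 + 7 + 5) / 4 = 19/4 = 4.75
  x̄ = (4.25, 4.75),  deviation x̄ - mu_0 = (4.25, 4.75) - (4, 5) = (0.25, -0.25).

Step 2 — sample covariance matrix, S[i,j] = (1/(n-1)) · Σ_k (x_{k,i} - mean_i) · (x_{k,j} - mean_j), divisor n-1 = 3:
  S[X_1,X_1] = ((1.75)·(1.75) + (-1.25)·(-1.25) + (-0.25)·(-0.25) + (-0.25)·(-0.25)) / 3 = 4.75/3 = 1.5833
  S[X_1,X_2] = ((1.75)·(-1.75) + (-1.25)·(-0.75) + (-0.25)·(2.25) + (-0.25)·(0.25)) / 3 = -2.75/3 = -0.9167
  S[X_2,X_2] = ((-1.75)·(-1.75) + (-0.75)·(-0.75) + (2.25)·(2.25) + (0.25)·(0.25)) / 3 = 8.75/3 = 2.9167
  S = [[1.5833, -0.9167],
 [-0.9167, 2.9167]].

Step 3 — invert S. det(S) = 1.5833·2.9167 - (-0.9167)² = 3.7778.
  S^{-1} = (1/det) · [[d, -b], [-b, a]] = [[0.7721, 0.2426],
 [0.2426, 0.4191]].

Step 4 — quadratic form (x̄ - mu_0)^T · S^{-1} · (x̄ - mu_0):
  S^{-1} · (x̄ - mu_0) = (0.1324, -0.0441),
  (x̄ - mu_0)^T · [...] = (0.25)·(0.1324) + (-0.25)·(-0.0441) = 0.0441.

Step 5 — scale by n: T² = 4 · 0.0441 = 0.1765.

T² ≈ 0.1765


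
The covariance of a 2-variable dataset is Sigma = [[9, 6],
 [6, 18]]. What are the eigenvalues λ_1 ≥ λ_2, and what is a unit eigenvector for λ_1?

Step 1 — characteristic polynomial of 2×2 Sigma:
  det(Sigma - λI) = λ² - trace · λ + det = 0.
  trace = 9 + 18 = 27, det = 9·18 - (6)² = 126.
Step 2 — discriminant:
  Δ = trace² - 4·det = 729 - 504 = 225.
Step 3 — eigenvalues:
  λ = (trace ± √Δ)/2 = (27 ± 15)/2,
  λ_1 = 21,  λ_2 = 6.

Step 4 — unit eigenvector for λ_1: solve (Sigma - λ_1 I)v = 0. First row:
  (9 - 21)·v_x + (6)·v_y = 0, i.e. (-12)·v_x + (6)·v_y = 0,
  so v ∝ (b, λ_1 - a) = (6, 12) = u.
  ||u|| = √((6)² + (12)²) = √(180) ≈ 13.4164,
  v_1 = u/||u|| ≈ (0.4472, 0.8944) (||v_1|| = 1).

λ_1 = 21,  λ_2 = 6;  v_1 ≈ (0.4472, 0.8944)


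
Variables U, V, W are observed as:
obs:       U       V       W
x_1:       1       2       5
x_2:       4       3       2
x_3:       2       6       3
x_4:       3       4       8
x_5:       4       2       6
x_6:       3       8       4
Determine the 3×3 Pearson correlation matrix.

Step 1 — column means:
  mean(U) = (1 + 4 + 2 + 3 + 4 + 3) / 6 = 17/6 = 2.8333
  mean(V) = (2 + 3 + 6 + 4 + 2 + 8) / 6 = 25/6 = 4.1667
  mean(W) = (5 + 2 + 3 + 8 + 6 + 4) / 6 = 28/6 = 4.6667

Step 2 — sample variances and covariances s[i,j] = (1/(n-1)) · Σ_k (x_{k,i} - mean_i) · (x_{k,j} - mean_j), with n-1 = 5:
  s[U,U] = ((-1.8333)·(-1.8333) + (1.1667)·(1.1667) + (-0.8333)·(-0.8333) + (0.1667)·(0.1667) + (1.1667)·(1.1667) + (0.1667)·(0.1667)) / 5 = 6.8333/5 = 1.3667
  s[U,V] = ((-1.8333)·(-2.1667) + (1.1667)·(-1.1667) + (-0.8333)·(1.8333) + (0.1667)·(-0.1667) + (1.1667)·(-2.1667) + (0.1667)·(3.8333)) / 5 = -0.8333/5 = -0.1667
  s[U,W] = ((-1.8333)·(0.3333) + (1.1667)·(-2.6667) + (-0.8333)·(-1.6667) + (0.1667)·(3.3333) + (1.1667)·(1.3333) + (0.1667)·(-0.6667)) / 5 = -0.3333/5 = -0.0667
  s[V,V] = ((-2.1667)·(-2.1667) + (-1.1667)·(-1.1667) + (1.8333)·(1.8333) + (-0.1667)·(-0.1667) + (-2.1667)·(-2.1667) + (3.8333)·(3.8333)) / 5 = 28.8333/5 = 5.7667
  s[V,W] = ((-2.1667)·(0.3333) + (-1.1667)·(-2.6667) + (1.8333)·(-1.6667) + (-0.1667)·(3.3333) + (-2.1667)·(1.3333) + (3.8333)·(-0.6667)) / 5 = -6.6667/5 = -1.3333
  s[W,W] = ((0.3333)·(0.3333) + (-2.6667)·(-2.6667) + (-1.6667)·(-1.6667) + (3.3333)·(3.3333) + (1.3333)·(1.3333) + (-0.6667)·(-0.6667)) / 5 = 23.3333/5 = 4.6667
  Sample standard deviations s_i = √(s[i,i]):
  s(U) = √(1.3667) = 1.169
  s(V) = √(5.7667) = 2.4014
  s(W) = √(4.6667) = 2.1602

Step 3 — r_{ij} = s_{ij} / (s_i · s_j):
  r[U,U] = 1 (diagonal).
  r[U,V] = -0.1667 / (1.169 · 2.4014) = -0.1667 / 2.8073 = -0.0594
  r[U,W] = -0.0667 / (1.169 · 2.1602) = -0.0667 / 2.5254 = -0.0264
  r[V,V] = 1 (diagonal).
  r[V,W] = -1.3333 / (2.4014 · 2.1602) = -1.3333 / 5.1876 = -0.257
  r[W,W] = 1 (diagonal).

R is symmetric with unit diagonal. Assembling:

R = [[1, -0.0594, -0.0264],
 [-0.0594, 1, -0.257],
 [-0.0264, -0.257, 1]]


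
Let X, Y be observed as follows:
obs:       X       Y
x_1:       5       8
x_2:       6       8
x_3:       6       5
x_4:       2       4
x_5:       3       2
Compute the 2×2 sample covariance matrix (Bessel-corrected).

Step 1 — column means:
  mean(X) = (5 + 6 + 6 + 2 + 3) / 5 = 22/5 = 4.4
  mean(Y) = (8 + 8 + 5 + 4 + 2) / 5 = 27/5 = 5.4

Step 2 — sample covariance S[i,j] = (1/(n-1)) · Σ_k (x_{k,i} - mean_i) · (x_{k,j} - mean_j), with n-1 = 4.
  S[X,X] = ((0.6)·(0.6) + (1.6)·(1.6) + (1.6)·(1.6) + (-2.4)·(-2.4) + (-1.4)·(-1.4)) / 4 = 13.2/4 = 3.3
  S[X,Y] = ((0.6)·(2.6) + (1.6)·(2.6) + (1.6)·(-0.4) + (-2.4)·(-1.4) + (-1.4)·(-3.4)) / 4 = 13.2/4 = 3.3
  S[Y,Y] = ((2.6)·(2.6) + (2.6)·(2.6) + (-0.4)·(-0.4) + (-1.4)·(-1.4) + (-3.4)·(-3.4)) / 4 = 27.2/4 = 6.8

S is symmetric (S[j,i] = S[i,j]). Assembling:

S = [[3.3, 3.3],
 [3.3, 6.8]]


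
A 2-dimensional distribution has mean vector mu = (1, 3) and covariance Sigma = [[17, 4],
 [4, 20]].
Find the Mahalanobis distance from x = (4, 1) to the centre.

Step 1 — centre the observation: (x - mu) = (3, -2).

Step 2 — invert Sigma. det(Sigma) = 17·20 - (4)² = 324.
  Sigma^{-1} = (1/det) · [[d, -b], [-b, a]] = [[0.0617, -0.0123],
 [-0.0123, 0.0525]].

Step 3 — form the quadratic (x - mu)^T · Sigma^{-1} · (x - mu):
  Sigma^{-1} · (x - mu) = (0.2099, -0.142).
  (x - mu)^T · [Sigma^{-1} · (x - mu)] = (3)·(0.2099) + (-2)·(-0.142) = 0.9136.

Step 4 — take square root: d = √(0.9136) ≈ 0.9558.

d(x, mu) = √(0.9136) ≈ 0.9558


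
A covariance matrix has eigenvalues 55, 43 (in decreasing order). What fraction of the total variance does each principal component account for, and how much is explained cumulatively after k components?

Step 1 — total variance = trace(Sigma) = Σ λ_i = 55 + 43 = 98.

Step 2 — fraction explained by component i = λ_i / Σ λ:
  PC1: 55/98 = 0.5612
  PC2: 43/98 = 0.4388

Step 3 — cumulative fraction after k components = (λ_1 + ... + λ_k) / Σ λ:
  k = 1: 55/98 = 0.5612
  k = 2: (55 + 43)/98 = 98/98 = 1

Summary (fraction, with percent):

explained: PC1 0.5612 (56.12%), PC2 0.4388 (43.88%);  cumulative: 0.5612, 1


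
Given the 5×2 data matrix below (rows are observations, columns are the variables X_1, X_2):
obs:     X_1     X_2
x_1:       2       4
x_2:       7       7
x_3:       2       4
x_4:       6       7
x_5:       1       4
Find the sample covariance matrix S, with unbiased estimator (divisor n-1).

Step 1 — column means:
  mean(X_1) = (2 + 7 + 2 + 6 + 1) / 5 = 18/5 = 3.6
  mean(X_2) = (4 + 7 + 4 + 7 + 4) / 5 = 26/5 = 5.2

Step 2 — sample covariance S[i,j] = (1/(n-1)) · Σ_k (x_{k,i} - mean_i) · (x_{k,j} - mean_j), with n-1 = 4.
  S[X_1,X_1] = ((-1.6)·(-1.6) + (3.4)·(3.4) + (-1.6)·(-1.6) + (2.4)·(2.4) + (-2.6)·(-2.6)) / 4 = 29.2/4 = 7.3
  S[X_1,X_2] = ((-1.6)·(-1.2) + (3.4)·(1.8) + (-1.6)·(-1.2) + (2.4)·(1.8) + (-2.6)·(-1.2)) / 4 = 17.4/4 = 4.35
  S[X_2,X_2] = ((-1.2)·(-1.2) + (1.8)·(1.8) + (-1.2)·(-1.2) + (1.8)·(1.8) + (-1.2)·(-1.2)) / 4 = 10.8/4 = 2.7

S is symmetric (S[j,i] = S[i,j]). Assembling:

S = [[7.3, 4.35],
 [4.35, 2.7]]


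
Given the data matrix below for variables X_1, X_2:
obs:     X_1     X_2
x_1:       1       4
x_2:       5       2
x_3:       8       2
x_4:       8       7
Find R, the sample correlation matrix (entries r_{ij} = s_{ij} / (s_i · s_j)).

Step 1 — column means:
  mean(X_1) = (1 + 5 + 8 + 8) / 4 = 22/4 = 5.5
  mean(X_2) = (4 + 2 + 2 + 7) / 4 = 15/4 = 3.75

Step 2 — sample variances and covariances s[i,j] = (1/(n-1)) · Σ_k (x_{k,i} - mean_i) · (x_{k,j} - mean_j), with n-1 = 3:
  s[X_1,X_1] = ((-4.5)·(-4.5) + (-0.5)·(-0.5) + (2.5)·(2.5) + (2.5)·(2.5)) / 3 = 33/3 = 11
  s[X_1,X_2] = ((-4.5)·(0.25) + (-0.5)·(-1.75) + (2.5)·(-1.75) + (2.5)·(3.25)) / 3 = 3.5/3 = 1.1667
  s[X_2,X_2] = ((0.25)·(0.25) + (-1.75)·(-1.75) + (-1.75)·(-1.75) + (3.25)·(3.25)) / 3 = 16.75/3 = 5.5833
  Sample standard deviations s_i = √(s[i,i]):
  s(X_1) = √(11) = 3.3166
  s(X_2) = √(5.5833) = 2.3629

Step 3 — r_{ij} = s_{ij} / (s_i · s_j):
  r[X_1,X_1] = 1 (diagonal).
  r[X_1,X_2] = 1.1667 / (3.3166 · 2.3629) = 1.1667 / 7.8369 = 0.1489
  r[X_2,X_2] = 1 (diagonal).

R is symmetric with unit diagonal. Assembling:

R = [[1, 0.1489],
 [0.1489, 1]]


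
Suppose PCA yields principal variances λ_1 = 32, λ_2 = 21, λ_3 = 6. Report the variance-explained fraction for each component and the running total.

Step 1 — total variance = trace(Sigma) = Σ λ_i = 32 + 21 + 6 = 59.

Step 2 — fraction explained by component i = λ_i / Σ λ:
  PC1: 32/59 = 0.5424
  PC2: 21/59 = 0.3559
  PC3: 6/59 = 0.1017

Step 3 — cumulative fraction after k components = (λ_1 + ... + λ_k) / Σ λ:
  k = 1: 32/59 = 0.5424
  k = 2: (32 + 21)/59 = 53/59 = 0.8983
  k = 3: (32 + 21 + 6)/59 = 59/59 = 1

Summary (fraction, with percent):

explained: PC1 0.5424 (54.24%), PC2 0.3559 (35.59%), PC3 0.1017 (10.17%);  cumulative: 0.5424, 0.8983, 1


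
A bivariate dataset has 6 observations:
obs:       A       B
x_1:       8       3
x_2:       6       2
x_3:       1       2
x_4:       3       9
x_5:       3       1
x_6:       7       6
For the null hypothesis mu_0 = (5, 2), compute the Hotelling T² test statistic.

Step 1 — sample mean vector:
  mean(A) = (8 + 6 + 1 + 3 + 3 + 7) / 6 = 28/6 = 4.6667
  mean(B) = (3 + 2 + 2 + 9 + 1 + 6) / 6 = 23/6 = 3.8333
  x̄ = (4.6667, 3.8333),  deviation x̄ - mu_0 = (4.6667, 3.8333) - (5, 2) = (-0.3333, 1.8333).

Step 2 — sample covariance matrix, S[i,j] = (1/(n-1)) · Σ_k (x_{k,i} - mean_i) · (x_{k,j} - mean_j), divisor n-1 = 5:
  S[A,A] = ((3.3333)·(3.3333) + (1.3333)·(1.3333) + (-3.6667)·(-3.6667) + (-1.6667)·(-1.6667) + (-1.6667)·(-1.6667) + (2.3333)·(2.3333)) / 5 = 37.3333/5 = 7.4667
  S[A,B] = ((3.3333)·(-0.8333) + (1.3333)·(-1.8333) + (-3.6667)·(-1.8333) + (-1.6667)·(5.1667) + (-1.6667)·(-2.8333) + (2.3333)·(2.1667)) / 5 = 2.6667/5 = 0.5333
  S[B,B] = ((-0.8333)·(-0.8333) + (-1.8333)·(-1.8333) + (-1.8333)·(-1.8333) + (5.1667)·(5.1667) + (-2.8333)·(-2.8333) + (2.1667)·(2.1667)) / 5 = 46.8333/5 = 9.3667
  S = [[7.4667, 0.5333],
 [0.5333, 9.3667]].

Step 3 — invert S. det(S) = 7.4667·9.3667 - (0.5333)² = 69.6533.
  S^{-1} = (1/det) · [[d, -b], [-b, a]] = [[0.1345, -0.0077],
 [-0.0077, 0.1072]].

Step 4 — quadratic form (x̄ - mu_0)^T · S^{-1} · (x̄ - mu_0):
  S^{-1} · (x̄ - mu_0) = (-0.0589, 0.1991),
  (x̄ - mu_0)^T · [...] = (-0.3333)·(-0.0589) + (1.8333)·(0.1991) = 0.3846.

Step 5 — scale by n: T² = 6 · 0.3846 = 2.3076.

T² ≈ 2.3076


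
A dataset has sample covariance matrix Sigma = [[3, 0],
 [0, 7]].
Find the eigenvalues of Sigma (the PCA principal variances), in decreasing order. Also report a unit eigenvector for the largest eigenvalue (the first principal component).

Step 1 — characteristic polynomial of 2×2 Sigma:
  det(Sigma - λI) = λ² - trace · λ + det = 0.
  trace = 3 + 7 = 10, det = 3·7 - (0)² = 21.
Step 2 — discriminant:
  Δ = trace² - 4·det = 100 - 84 = 16.
Step 3 — eigenvalues:
  λ = (trace ± √Δ)/2 = (10 ± 4)/2,
  λ_1 = 7,  λ_2 = 3.

Step 4 — unit eigenvector for λ_1: Sigma is diagonal, so its eigenvectors are the coordinate axes. λ_1 = 7 is the diagonal entry on the second coordinate axis, hence
  v_1 = (0, 1) (||v_1|| = 1).

λ_1 = 7,  λ_2 = 3;  v_1 ≈ (0, 1)


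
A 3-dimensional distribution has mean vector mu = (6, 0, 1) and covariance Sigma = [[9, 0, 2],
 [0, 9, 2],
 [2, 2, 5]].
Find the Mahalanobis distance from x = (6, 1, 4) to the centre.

Step 1 — centre the observation: (x - mu) = (0, 1, 3).

Step 2 — invert Sigma (cofactor / det for 3×3, or solve directly):
  Sigma^{-1} = [[0.1231, 0.012, -0.0541],
 [0.012, 0.1231, -0.0541],
 [-0.0541, -0.0541, 0.2432]].

Step 3 — form the quadratic (x - mu)^T · Sigma^{-1} · (x - mu):
  Sigma^{-1} · (x - mu) = (-0.1502, -0.039, 0.6757).
  (x - mu)^T · [Sigma^{-1} · (x - mu)] = (0)·(-0.1502) + (1)·(-0.039) + (3)·(0.6757) = 1.988.

Step 4 — take square root: d = √(1.988) ≈ 1.41.

d(x, mu) = √(1.988) ≈ 1.41


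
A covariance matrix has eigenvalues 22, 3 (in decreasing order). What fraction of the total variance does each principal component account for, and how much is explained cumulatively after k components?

Step 1 — total variance = trace(Sigma) = Σ λ_i = 22 + 3 = 25.

Step 2 — fraction explained by component i = λ_i / Σ λ:
  PC1: 22/25 = 0.88
  PC2: 3/25 = 0.12

Step 3 — cumulative fraction after k components = (λ_1 + ... + λ_k) / Σ λ:
  k = 1: 22/25 = 0.88
  k = 2: (22 + 3)/25 = 25/25 = 1

Summary (fraction, with percent):

explained: PC1 0.88 (88%), PC2 0.12 (12%);  cumulative: 0.88, 1


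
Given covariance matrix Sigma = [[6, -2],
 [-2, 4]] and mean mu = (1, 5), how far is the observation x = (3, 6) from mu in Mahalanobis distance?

Step 1 — centre the observation: (x - mu) = (2, 1).

Step 2 — invert Sigma. det(Sigma) = 6·4 - (-2)² = 20.
  Sigma^{-1} = (1/det) · [[d, -b], [-b, a]] = [[0.2, 0.1],
 [0.1, 0.3]].

Step 3 — form the quadratic (x - mu)^T · Sigma^{-1} · (x - mu):
  Sigma^{-1} · (x - mu) = (0.5, 0.5).
  (x - mu)^T · [Sigma^{-1} · (x - mu)] = (2)·(0.5) + (1)·(0.5) = 1.5.

Step 4 — take square root: d = √(1.5) ≈ 1.2247.

d(x, mu) = √(1.5) ≈ 1.2247


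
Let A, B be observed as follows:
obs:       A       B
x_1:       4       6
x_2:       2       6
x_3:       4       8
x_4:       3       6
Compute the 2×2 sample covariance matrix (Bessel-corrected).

Step 1 — column means:
  mean(A) = (4 + 2 + 4 + 3) / 4 = 13/4 = 3.25
  mean(B) = (6 + 6 + 8 + 6) / 4 = 26/4 = 6.5

Step 2 — sample covariance S[i,j] = (1/(n-1)) · Σ_k (x_{k,i} - mean_i) · (x_{k,j} - mean_j), with n-1 = 3.
  S[A,A] = ((0.75)·(0.75) + (-1.25)·(-1.25) + (0.75)·(0.75) + (-0.25)·(-0.25)) / 3 = 2.75/3 = 0.9167
  S[A,B] = ((0.75)·(-0.5) + (-1.25)·(-0.5) + (0.75)·(1.5) + (-0.25)·(-0.5)) / 3 = 1.5/3 = 0.5
  S[B,B] = ((-0.5)·(-0.5) + (-0.5)·(-0.5) + (1.5)·(1.5) + (-0.5)·(-0.5)) / 3 = 3/3 = 1

S is symmetric (S[j,i] = S[i,j]). Assembling:

S = [[0.9167, 0.5],
 [0.5, 1]]


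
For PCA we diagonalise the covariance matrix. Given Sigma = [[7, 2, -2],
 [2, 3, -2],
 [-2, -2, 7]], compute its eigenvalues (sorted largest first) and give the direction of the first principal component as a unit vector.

Step 1 — characteristic polynomial p(λ) = det(λI - Sigma) = λ³ - tr·λ² + c_1·λ - det, where tr = trace, c_1 = sum of the principal 2×2 minors, det = det(Sigma):
  tr = 7 + 3 + 7 = 17,
  c_1 = (7·3 - (2)²) + (7·7 - (-2)²) + (3·7 - (-2)²) = 17 + 45 + 17 = 79,
  det = 7·(3·7 - (-2)²) - (2)·((2)·7 - (-2)·(-2)) + (-2)·((2)·(-2) - 3·(-2)) = 7·(17) - (2)·(10) + (-2)·(2) = 95.
  So p(λ) = λ³ - 17λ² + 79λ - 95.
Step 2 — look for an integer root (rational root theorem: any rational root is an integer divisor of 95). Testing λ = 5:
  p(5) = 125 - 425 + 395 - 95 = 0  ✓
  Dividing out (λ - 5): p(λ) = (λ - 5)(λ² - 12λ + 19).
Step 3 — remaining eigenvalues from the quadratic λ² - 12λ + 19 = 0:
  Δ = 12² - 4·19 = 144 - 76 = 68,  λ = (12 ± √68)/2 = (12 ± 8.2462)/2 ≈ 10.1231 or 1.8769.
  Sorted: λ_1 = 10.1231,  λ_2 = 5,  λ_3 = 1.8769  (check: sum = 17 = tr ✓).

Step 4 — unit eigenvector for λ_1 ≈ 10.1231: v spans the null space of (Sigma - λ_1 I), whose rows are
  r_1 = (-3.1231, 2, -2),  r_2 = (2, -7.1231, -2),  r_3 = (-2, -2, -3.1231).
  v is orthogonal to every row, so take v ∝ r_1 × r_2 = ((2)·(-2) - (-2)·(-7.1231), (-2)·(2) - (-3.1231)·(-2), (-3.1231)·(-7.1231) - (2)·(2)) ≈ (-18.2462, -10.2462, 18.2462).
  Rescale (multiply by -1 so the first nonzero entry is positive): u = (18.2462, 10.2462, -18.2462).
  ||u|| = √((18.2462)² + (10.2462)² + (-18.2462)²) = √(770.8333) ≈ 27.7639,  v_1 = u/||u|| ≈ (0.6572, 0.369, -0.6572) (||v_1|| = 1).

λ_1 = 10.1231,  λ_2 = 5,  λ_3 = 1.8769;  v_1 ≈ (0.6572, 0.369, -0.6572)


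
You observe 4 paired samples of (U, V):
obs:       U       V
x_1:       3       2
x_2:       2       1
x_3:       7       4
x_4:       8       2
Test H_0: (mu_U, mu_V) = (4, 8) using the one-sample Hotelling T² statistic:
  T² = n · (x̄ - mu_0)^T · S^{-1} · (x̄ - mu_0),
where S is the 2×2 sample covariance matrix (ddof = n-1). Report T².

Step 1 — sample mean vector:
  mean(U) = (3 + 2 + 7 + 8) / 4 = 20/4 = 5
  mean(V) = (2 + 1 + 4 + 2) / 4 = 9/4 = 2.25
  x̄ = (5, 2.25),  deviation x̄ - mu_0 = (5, 2.25) - (4, 8) = (1, -5.75).

Step 2 — sample covariance matrix, S[i,j] = (1/(n-1)) · Σ_k (x_{k,i} - mean_i) · (x_{k,j} - mean_j), divisor n-1 = 3:
  S[U,U] = ((-2)·(-2) + (-3)·(-3) + (2)·(2) + (3)·(3)) / 3 = 26/3 = 8.6667
  S[U,V] = ((-2)·(-0.25) + (-3)·(-1.25) + (2)·(1.75) + (3)·(-0.25)) / 3 = 7/3 = 2.3333
  S[V,V] = ((-0.25)·(-0.25) + (-1.25)·(-1.25) + (1.75)·(1.75) + (-0.25)·(-0.25)) / 3 = 4.75/3 = 1.5833
  S = [[8.6667, 2.3333],
 [2.3333, 1.5833]].

Step 3 — invert S. det(S) = 8.6667·1.5833 - (2.3333)² = 8.2778.
  S^{-1} = (1/det) · [[d, -b], [-b, a]] = [[0.1913, -0.2819],
 [-0.2819, 1.047]].

Step 4 — quadratic form (x̄ - mu_0)^T · S^{-1} · (x̄ - mu_0):
  S^{-1} · (x̄ - mu_0) = (1.8121, -6.302),
  (x̄ - mu_0)^T · [...] = (1)·(1.8121) + (-5.75)·(-6.302) = 38.0487.

Step 5 — scale by n: T² = 4 · 38.0487 = 152.1946.

T² ≈ 152.1946


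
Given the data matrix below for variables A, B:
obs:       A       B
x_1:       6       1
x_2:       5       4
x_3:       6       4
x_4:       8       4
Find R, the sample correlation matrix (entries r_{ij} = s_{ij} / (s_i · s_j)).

Step 1 — column means:
  mean(A) = (6 + 5 + 6 + 8) / 4 = 25/4 = 6.25
  mean(B) = (1 + 4 + 4 + 4) / 4 = 13/4 = 3.25

Step 2 — sample variances and covariances s[i,j] = (1/(n-1)) · Σ_k (x_{k,i} - mean_i) · (x_{k,j} - mean_j), with n-1 = 3:
  s[A,A] = ((-0.25)·(-0.25) + (-1.25)·(-1.25) + (-0.25)·(-0.25) + (1.75)·(1.75)) / 3 = 4.75/3 = 1.5833
  s[A,B] = ((-0.25)·(-2.25) + (-1.25)·(0.75) + (-0.25)·(0.75) + (1.75)·(0.75)) / 3 = 0.75/3 = 0.25
  s[B,B] = ((-2.25)·(-2.25) + (0.75)·(0.75) + (0.75)·(0.75) + (0.75)·(0.75)) / 3 = 6.75/3 = 2.25
  Sample standard deviations s_i = √(s[i,i]):
  s(A) = √(1.5833) = 1.2583
  s(B) = √(2.25) = 1.5

Step 3 — r_{ij} = s_{ij} / (s_i · s_j):
  r[A,A] = 1 (diagonal).
  r[A,B] = 0.25 / (1.2583 · 1.5) = 0.25 / 1.8875 = 0.1325
  r[B,B] = 1 (diagonal).

R is symmetric with unit diagonal. Assembling:

R = [[1, 0.1325],
 [0.1325, 1]]


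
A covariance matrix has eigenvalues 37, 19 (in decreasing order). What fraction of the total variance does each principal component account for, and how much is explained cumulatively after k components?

Step 1 — total variance = trace(Sigma) = Σ λ_i = 37 + 19 = 56.

Step 2 — fraction explained by component i = λ_i / Σ λ:
  PC1: 37/56 = 0.6607
  PC2: 19/56 = 0.3393

Step 3 — cumulative fraction after k components = (λ_1 + ... + λ_k) / Σ λ:
  k = 1: 37/56 = 0.6607
  k = 2: (37 + 19)/56 = 56/56 = 1

Summary (fraction, with percent):

explained: PC1 0.6607 (66.07%), PC2 0.3393 (33.93%);  cumulative: 0.6607, 1


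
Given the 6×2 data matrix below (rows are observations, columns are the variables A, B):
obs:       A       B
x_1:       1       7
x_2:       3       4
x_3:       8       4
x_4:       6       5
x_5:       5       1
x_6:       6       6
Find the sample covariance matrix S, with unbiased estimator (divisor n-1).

Step 1 — column means:
  mean(A) = (1 + 3 + 8 + 6 + 5 + 6) / 6 = 29/6 = 4.8333
  mean(B) = (7 + 4 + 4 + 5 + 1 + 6) / 6 = 27/6 = 4.5

Step 2 — sample covariance S[i,j] = (1/(n-1)) · Σ_k (x_{k,i} - mean_i) · (x_{k,j} - mean_j), with n-1 = 5.
  S[A,A] = ((-3.8333)·(-3.8333) + (-1.8333)·(-1.8333) + (3.1667)·(3.1667) + (1.1667)·(1.1667) + (0.1667)·(0.1667) + (1.1667)·(1.1667)) / 5 = 30.8333/5 = 6.1667
  S[A,B] = ((-3.8333)·(2.5) + (-1.8333)·(-0.5) + (3.1667)·(-0.5) + (1.1667)·(0.5) + (0.1667)·(-3.5) + (1.1667)·(1.5)) / 5 = -8.5/5 = -1.7
  S[B,B] = ((2.5)·(2.5) + (-0.5)·(-0.5) + (-0.5)·(-0.5) + (0.5)·(0.5) + (-3.5)·(-3.5) + (1.5)·(1.5)) / 5 = 21.5/5 = 4.3

S is symmetric (S[j,i] = S[i,j]). Assembling:

S = [[6.1667, -1.7],
 [-1.7, 4.3]]


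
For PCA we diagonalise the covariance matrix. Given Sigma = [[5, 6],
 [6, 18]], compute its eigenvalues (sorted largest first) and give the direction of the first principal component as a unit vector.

Step 1 — characteristic polynomial of 2×2 Sigma:
  det(Sigma - λI) = λ² - trace · λ + det = 0.
  trace = 5 + 18 = 23, det = 5·18 - (6)² = 54.
Step 2 — discriminant:
  Δ = trace² - 4·det = 529 - 216 = 313.
Step 3 — eigenvalues:
  λ = (trace ± √Δ)/2 = (23 ± 17.6918)/2,
  λ_1 = 20.3459,  λ_2 = 2.6541.

Step 4 — unit eigenvector for λ_1: solve (Sigma - λ_1 I)v = 0. First row:
  (5 - 20.3459)·v_x + (6)·v_y = 0, i.e. (-15.3459)·v_x + (6)·v_y = 0,
  so v ∝ (b, λ_1 - a) = (6, 15.3459) = u.
  ||u|| = √((6)² + (15.3459)²) = √(271.4967) ≈ 16.4772,
  v_1 = u/||u|| ≈ (0.3641, 0.9313) (||v_1|| = 1).

λ_1 = 20.3459,  λ_2 = 2.6541;  v_1 ≈ (0.3641, 0.9313)


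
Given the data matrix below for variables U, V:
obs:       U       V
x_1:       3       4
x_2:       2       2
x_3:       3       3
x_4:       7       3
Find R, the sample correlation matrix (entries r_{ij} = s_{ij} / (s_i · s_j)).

Step 1 — column means:
  mean(U) = (3 + 2 + 3 + 7) / 4 = 15/4 = 3.75
  mean(V) = (4 + 2 + 3 + 3) / 4 = 12/4 = 3

Step 2 — sample variances and covariances s[i,j] = (1/(n-1)) · Σ_k (x_{k,i} - mean_i) · (x_{k,j} - mean_j), with n-1 = 3:
  s[U,U] = ((-0.75)·(-0.75) + (-1.75)·(-1.75) + (-0.75)·(-0.75) + (3.25)·(3.25)) / 3 = 14.75/3 = 4.9167
  s[U,V] = ((-0.75)·(1) + (-1.75)·(-1) + (-0.75)·(0) + (3.25)·(0)) / 3 = 1/3 = 0.3333
  s[V,V] = ((1)·(1) + (-1)·(-1) + (0)·(0) + (0)·(0)) / 3 = 2/3 = 0.6667
  Sample standard deviations s_i = √(s[i,i]):
  s(U) = √(4.9167) = 2.2174
  s(V) = √(0.6667) = 0.8165

Step 3 — r_{ij} = s_{ij} / (s_i · s_j):
  r[U,U] = 1 (diagonal).
  r[U,V] = 0.3333 / (2.2174 · 0.8165) = 0.3333 / 1.8105 = 0.1841
  r[V,V] = 1 (diagonal).

R is symmetric with unit diagonal. Assembling:

R = [[1, 0.1841],
 [0.1841, 1]]


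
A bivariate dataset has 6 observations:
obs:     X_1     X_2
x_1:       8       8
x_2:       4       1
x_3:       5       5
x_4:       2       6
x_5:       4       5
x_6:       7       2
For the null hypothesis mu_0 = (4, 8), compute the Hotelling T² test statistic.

Step 1 — sample mean vector:
  mean(X_1) = (8 + 4 + 5 + 2 + 4 + 7) / 6 = 30/6 = 5
  mean(X_2) = (8 + 1 + 5 + 6 + 5 + 2) / 6 = 27/6 = 4.5
  x̄ = (5, 4.5),  deviation x̄ - mu_0 = (5, 4.5) - (4, 8) = (1, -3.5).

Step 2 — sample covariance matrix, S[i,j] = (1/(n-1)) · Σ_k (x_{k,i} - mean_i) · (x_{k,j} - mean_j), divisor n-1 = 5:
  S[X_1,X_1] = ((3)·(3) + (-1)·(-1) + (0)·(0) + (-3)·(-3) + (-1)·(-1) + (2)·(2)) / 5 = 24/5 = 4.8
  S[X_1,X_2] = ((3)·(3.5) + (-1)·(-3.5) + (0)·(0.5) + (-3)·(1.5) + (-1)·(0.5) + (2)·(-2.5)) / 5 = 4/5 = 0.8
  S[X_2,X_2] = ((3.5)·(3.5) + (-3.5)·(-3.5) + (0.5)·(0.5) + (1.5)·(1.5) + (0.5)·(0.5) + (-2.5)·(-2.5)) / 5 = 33.5/5 = 6.7
  S = [[4.8, 0.8],
 [0.8, 6.7]].

Step 3 — invert S. det(S) = 4.8·6.7 - (0.8)² = 31.52.
  S^{-1} = (1/det) · [[d, -b], [-b, a]] = [[0.2126, -0.0254],
 [-0.0254, 0.1523]].

Step 4 — quadratic form (x̄ - mu_0)^T · S^{-1} · (x̄ - mu_0):
  S^{-1} · (x̄ - mu_0) = (0.3014, -0.5584),
  (x̄ - mu_0)^T · [...] = (1)·(0.3014) + (-3.5)·(-0.5584) = 2.2557.

Step 5 — scale by n: T² = 6 · 2.2557 = 13.5343.

T² ≈ 13.5343


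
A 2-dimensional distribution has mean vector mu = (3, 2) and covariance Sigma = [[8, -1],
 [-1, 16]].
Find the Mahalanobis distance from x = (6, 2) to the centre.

Step 1 — centre the observation: (x - mu) = (3, 0).

Step 2 — invert Sigma. det(Sigma) = 8·16 - (-1)² = 127.
  Sigma^{-1} = (1/det) · [[d, -b], [-b, a]] = [[0.126, 0.0079],
 [0.0079, 0.063]].

Step 3 — form the quadratic (x - mu)^T · Sigma^{-1} · (x - mu):
  Sigma^{-1} · (x - mu) = (0.378, 0.0236).
  (x - mu)^T · [Sigma^{-1} · (x - mu)] = (3)·(0.378) + (0)·(0.0236) = 1.1339.

Step 4 — take square root: d = √(1.1339) ≈ 1.0648.

d(x, mu) = √(1.1339) ≈ 1.0648
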